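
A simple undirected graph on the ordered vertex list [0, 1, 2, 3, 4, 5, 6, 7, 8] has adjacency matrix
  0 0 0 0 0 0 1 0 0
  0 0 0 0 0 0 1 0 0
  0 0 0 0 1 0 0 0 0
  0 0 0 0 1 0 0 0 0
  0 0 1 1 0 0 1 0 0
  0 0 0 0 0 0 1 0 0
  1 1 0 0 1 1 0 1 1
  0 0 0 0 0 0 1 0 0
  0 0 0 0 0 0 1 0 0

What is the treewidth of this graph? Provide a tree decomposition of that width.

Every bag has size at most 2, so the width is 2 − 1 = 1 and tw(G) ≤ 1. G has an edge, so its treewidth is at least 1. The upper and lower bounds meet at 1, so that is the treewidth.

Treewidth 1.
One optimal decomposition is:
Bags: B1 = {6, 8}  B2 = {4, 6}  B3 = {0, 6}  B4 = {5, 6}  B5 = {6, 7}  B6 = {1, 6}  B7 = {3, 4}  B8 = {2, 4}
Tree: B1–B2, B2–B3, B1–B4, B1–B5, B3–B6, B2–B7, B2–B8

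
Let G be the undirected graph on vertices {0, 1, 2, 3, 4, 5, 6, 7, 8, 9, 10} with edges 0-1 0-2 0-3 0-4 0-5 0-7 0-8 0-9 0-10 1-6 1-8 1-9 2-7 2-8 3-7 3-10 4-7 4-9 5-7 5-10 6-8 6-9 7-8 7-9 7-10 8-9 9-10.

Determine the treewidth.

A width-3 tree decomposition is:
Bags: B1 = {0, 4, 7, 9}  B2 = {0, 7, 9, 10}  B3 = {0, 7, 8, 9}  B4 = {0, 5, 7, 10}  B5 = {0, 1, 8, 9}  B6 = {0, 2, 7, 8}  B7 = {0, 3, 7, 10}  B8 = {1, 6, 8, 9}
Tree: B1–B2, B2–B3, B2–B4, B3–B5, B3–B6, B4–B7, B5–B8
Each bag holds 4 vertices, so the decomposition has width 3, which upper-bounds the treewidth. For the lower bound, the 4 vertices {0, 1, 8, 9} are pairwise adjacent, and any tree decomposition puts a clique entirely inside one bag — forcing width ≥ 3. The upper and lower bounds meet at 3, so that is the treewidth.

3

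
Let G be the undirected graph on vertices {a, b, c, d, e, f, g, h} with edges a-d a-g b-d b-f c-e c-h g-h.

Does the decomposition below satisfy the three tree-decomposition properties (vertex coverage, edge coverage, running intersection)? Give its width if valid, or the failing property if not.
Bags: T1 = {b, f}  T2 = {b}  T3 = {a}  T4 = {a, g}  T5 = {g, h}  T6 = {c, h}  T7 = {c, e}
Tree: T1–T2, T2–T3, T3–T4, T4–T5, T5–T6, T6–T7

No — vertex d appears in no bag.

A tree decomposition must satisfy three properties: every vertex lies in some bag; for every edge, both endpoints lie together in some bag; and for every vertex, the bags containing it form a connected subtree. Here vertex d appears in no bag, so the decomposition is invalid.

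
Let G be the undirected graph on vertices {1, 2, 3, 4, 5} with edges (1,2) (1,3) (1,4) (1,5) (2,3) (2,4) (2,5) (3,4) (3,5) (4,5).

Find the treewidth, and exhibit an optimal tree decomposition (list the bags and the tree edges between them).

With just one bag of size 5, the width is 5 − 1 = 4, so tw(G) ≤ 4. On the other hand G contains the 5-clique {1, 2, 3, 4, 5}. A clique must lie in a single bag of any decomposition, so no decomposition can have width below 4. Combining the bounds, tw(G) = 4.

Treewidth 4.
One optimal decomposition is:
Bags: B1 = {1, 2, 3, 4, 5}
Tree: (single bag)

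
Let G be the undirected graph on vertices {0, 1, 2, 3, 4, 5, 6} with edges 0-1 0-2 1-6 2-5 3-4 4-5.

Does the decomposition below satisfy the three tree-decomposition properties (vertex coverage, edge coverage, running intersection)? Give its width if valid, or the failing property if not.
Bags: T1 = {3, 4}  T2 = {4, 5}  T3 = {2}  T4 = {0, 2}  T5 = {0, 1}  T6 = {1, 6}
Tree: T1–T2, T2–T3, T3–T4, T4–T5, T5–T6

No — edge (5,2) lies in no bag.

A tree decomposition must satisfy three properties: every vertex lies in some bag; for every edge, both endpoints lie together in some bag; and for every vertex, the bags containing it form a connected subtree. Here edge (5,2) lies in no bag, so the decomposition is invalid.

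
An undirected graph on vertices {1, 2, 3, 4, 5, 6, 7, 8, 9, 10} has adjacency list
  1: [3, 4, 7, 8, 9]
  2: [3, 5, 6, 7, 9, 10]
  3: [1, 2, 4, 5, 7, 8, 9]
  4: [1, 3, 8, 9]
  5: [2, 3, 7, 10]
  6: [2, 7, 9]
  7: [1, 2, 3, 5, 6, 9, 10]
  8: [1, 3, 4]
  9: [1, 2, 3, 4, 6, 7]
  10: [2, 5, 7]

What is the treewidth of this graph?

A width-3 tree decomposition is:
Bags: B1 = {2, 3, 7, 9}  B2 = {2, 6, 7, 9}  B3 = {1, 3, 7, 9}  B4 = {1, 3, 4, 9}  B5 = {1, 3, 4, 8}  B6 = {2, 3, 5, 7}  B7 = {2, 5, 7, 10}
Tree: B1–B2, B1–B3, B3–B4, B4–B5, B1–B6, B6–B7
Every bag has size at most 4, so the width is 4 − 1 = 3 and tw(G) ≤ 3. For the lower bound, the 4 vertices {2, 5, 7, 10} are pairwise adjacent, and any tree decomposition puts a clique entirely inside one bag — forcing width ≥ 3. The upper and lower bounds meet at 3, so that is the treewidth.

3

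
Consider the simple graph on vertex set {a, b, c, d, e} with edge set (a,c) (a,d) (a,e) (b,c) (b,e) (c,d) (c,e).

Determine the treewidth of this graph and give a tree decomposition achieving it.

Treewidth 2.
Bags: B1 = {a, c, d}  B2 = {a, c, e}  B3 = {b, c, e}
Tree: B1–B2, B2–B3

Every bag has size at most 3, so the width is 3 − 1 = 2 and tw(G) ≤ 2. Conversely, {a, c, d} is a clique of size 3, and the vertices of any clique must share a bag in every tree decomposition; so some bag has ≥ 3 vertices and tw(G) ≥ 2. Combining the bounds, tw(G) = 2.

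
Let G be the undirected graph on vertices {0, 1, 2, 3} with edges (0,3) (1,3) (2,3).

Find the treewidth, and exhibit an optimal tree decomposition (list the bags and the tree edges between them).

The largest bag has 2 vertices, giving width 1; this decomposition certifies tw(G) ≤ 1. G has an edge, so its treewidth is at least 1. Therefore the treewidth is 1.

Treewidth 1.
Bags: B1 = {2, 3}  B2 = {1, 3}  B3 = {0, 3}
Tree: B1–B2, B2–B3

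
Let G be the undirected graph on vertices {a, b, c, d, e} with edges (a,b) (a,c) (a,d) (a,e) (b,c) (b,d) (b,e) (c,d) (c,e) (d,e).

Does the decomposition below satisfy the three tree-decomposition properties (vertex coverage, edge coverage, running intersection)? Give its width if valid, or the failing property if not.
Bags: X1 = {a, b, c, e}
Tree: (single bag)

A tree decomposition must satisfy three properties: every vertex lies in some bag; for every edge, both endpoints lie together in some bag; and for every vertex, the bags containing it form a connected subtree. Here vertex d appears in no bag, so the decomposition is invalid.

No — vertex d appears in no bag.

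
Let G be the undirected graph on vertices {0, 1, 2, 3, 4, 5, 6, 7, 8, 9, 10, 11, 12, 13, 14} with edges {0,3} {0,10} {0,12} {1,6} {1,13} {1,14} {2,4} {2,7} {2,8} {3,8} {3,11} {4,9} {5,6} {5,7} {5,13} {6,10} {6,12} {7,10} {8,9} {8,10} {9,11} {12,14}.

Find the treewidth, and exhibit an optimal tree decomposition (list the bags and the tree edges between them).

The largest bag has 4 vertices, giving width 3; this decomposition certifies tw(G) ≤ 3. For the lower bound: the 4 vertex sets {1,13,14}, {5}, {6}, {0,7,10,12} are disjoint, each induces a connected subgraph, and every pair is joined by at least one edge of G. Contracting each set to a single vertex therefore yields K_{4} as a minor, and since treewidth is minor-monotone, tw(G) ≥ tw(K_{4}) = 3. Therefore the treewidth is 3.

Treewidth 3.
One optimal decomposition is:
Bags: B1 = {1, 5, 13, 14}  B2 = {1, 5, 6, 14}  B3 = {5, 6, 12, 14}  B4 = {5, 6, 7, 12}  B5 = {6, 7, 10, 12}  B6 = {0, 7, 10, 12}  B7 = {0, 2, 7, 10}  B8 = {0, 2, 8, 10}  B9 = {0, 2, 3, 8}  B10 = {2, 3, 4, 8}  B11 = {3, 4, 8, 9}  B12 = {3, 4, 9, 11}
Tree: B1–B2, B2–B3, B3–B4, B4–B5, B5–B6, B6–B7, B7–B8, B8–B9, B9–B10, B10–B11, B11–B12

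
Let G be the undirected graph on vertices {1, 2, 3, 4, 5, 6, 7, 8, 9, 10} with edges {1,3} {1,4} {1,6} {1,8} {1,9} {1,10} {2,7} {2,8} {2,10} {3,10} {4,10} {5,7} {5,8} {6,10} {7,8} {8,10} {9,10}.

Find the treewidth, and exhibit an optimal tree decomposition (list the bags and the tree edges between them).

Every bag has size at most 3, so the width is 3 − 1 = 2 and tw(G) ≤ 2. For the lower bound, the 3 vertices {1, 3, 10} are pairwise adjacent, and any tree decomposition puts a clique entirely inside one bag — forcing width ≥ 2. Combining the bounds, tw(G) = 2.

Treewidth 2.
Bags: B1 = {1, 8, 10}  B2 = {1, 4, 10}  B3 = {1, 6, 10}  B4 = {2, 8, 10}  B5 = {1, 3, 10}  B6 = {2, 7, 8}  B7 = {5, 7, 8}  B8 = {1, 9, 10}
Tree: B1–B2, B2–B3, B1–B4, B3–B5, B4–B6, B6–B7, B3–B8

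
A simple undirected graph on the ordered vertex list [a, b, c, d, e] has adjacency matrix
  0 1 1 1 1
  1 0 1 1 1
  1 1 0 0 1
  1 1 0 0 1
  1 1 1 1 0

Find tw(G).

A width-3 tree decomposition is:
Bags: B1 = {a, b, d, e}  B2 = {a, b, c, e}
Tree: B1–B2
Each bag holds 4 vertices, so the decomposition has width 3, which upper-bounds the treewidth. On the other hand G contains the 4-clique {a, b, d, e}. A clique must lie in a single bag of any decomposition, so no decomposition can have width below 3. Combining the bounds, tw(G) = 3.

3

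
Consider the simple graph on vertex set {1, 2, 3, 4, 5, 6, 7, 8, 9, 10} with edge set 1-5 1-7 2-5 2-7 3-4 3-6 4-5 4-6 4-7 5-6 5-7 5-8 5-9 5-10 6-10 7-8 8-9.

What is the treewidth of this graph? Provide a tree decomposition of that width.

Treewidth 2.
One optimal decomposition is:
Bags: B1 = {5, 7, 8}  B2 = {5, 8, 9}  B3 = {4, 5, 7}  B4 = {1, 5, 7}  B5 = {4, 5, 6}  B6 = {2, 5, 7}  B7 = {3, 4, 6}  B8 = {5, 6, 10}
Tree: B1–B2, B1–B3, B3–B4, B3–B5, B3–B6, B5–B7, B5–B8

Every bag has size at most 3, so the width is 3 − 1 = 2 and tw(G) ≤ 2. On the other hand G contains the 3-clique {3, 4, 6}. A clique must lie in a single bag of any decomposition, so no decomposition can have width below 2. The upper and lower bounds meet at 2, so that is the treewidth.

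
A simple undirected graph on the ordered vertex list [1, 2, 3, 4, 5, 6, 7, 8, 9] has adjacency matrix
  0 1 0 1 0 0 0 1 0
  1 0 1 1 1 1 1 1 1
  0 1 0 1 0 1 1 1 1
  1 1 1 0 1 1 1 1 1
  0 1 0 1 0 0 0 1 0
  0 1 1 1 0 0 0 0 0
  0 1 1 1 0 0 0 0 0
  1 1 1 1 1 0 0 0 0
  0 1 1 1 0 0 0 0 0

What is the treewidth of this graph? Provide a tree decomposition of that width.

Each bag holds 4 vertices, so the decomposition has width 3, which upper-bounds the treewidth. For the lower bound, the 4 vertices {1, 2, 4, 8} are pairwise adjacent, and any tree decomposition puts a clique entirely inside one bag — forcing width ≥ 3. Combining the bounds, tw(G) = 3.

Treewidth 3.
One such decomposition:
Bags: B1 = {2, 3, 4, 9}  B2 = {2, 3, 4, 8}  B3 = {2, 4, 5, 8}  B4 = {1, 2, 4, 8}  B5 = {2, 3, 4, 6}  B6 = {2, 3, 4, 7}
Tree: B1–B2, B2–B3, B3–B4, B2–B5, B1–B6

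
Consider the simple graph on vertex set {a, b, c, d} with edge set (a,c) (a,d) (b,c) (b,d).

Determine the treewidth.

2

A width-2 tree decomposition is:
Bags: B1 = {a, b, d}  B2 = {a, b, c}
Tree: B1–B2
The largest bag has 3 vertices, giving width 2; this decomposition certifies tw(G) ≤ 2. Since b–d–a–c–b is a cycle in G, G is not acyclic. Forests are exactly the graphs of treewidth ≤ 1, so tw(G) ≥ 2. The upper and lower bounds meet at 2, so that is the treewidth.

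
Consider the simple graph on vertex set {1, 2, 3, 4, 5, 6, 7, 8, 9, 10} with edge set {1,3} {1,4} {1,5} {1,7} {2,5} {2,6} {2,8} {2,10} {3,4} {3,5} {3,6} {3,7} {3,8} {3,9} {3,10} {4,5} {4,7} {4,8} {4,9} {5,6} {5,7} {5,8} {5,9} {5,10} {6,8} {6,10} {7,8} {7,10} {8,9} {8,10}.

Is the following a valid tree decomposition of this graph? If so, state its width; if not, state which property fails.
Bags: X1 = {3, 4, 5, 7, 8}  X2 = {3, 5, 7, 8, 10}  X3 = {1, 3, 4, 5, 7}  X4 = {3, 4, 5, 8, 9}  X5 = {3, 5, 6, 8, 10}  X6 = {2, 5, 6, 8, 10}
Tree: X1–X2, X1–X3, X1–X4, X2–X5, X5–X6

Every vertex of G appears in some bag (union = {1, 2, 3, 4, 5, 6, 7, 8, 9, 10}); every edge is covered by a bag; and for each vertex v the set of bags containing v is connected in the bag tree. The decomposition is therefore valid. The largest bag has 5 vertices, so the width is 4.

Yes; width 4.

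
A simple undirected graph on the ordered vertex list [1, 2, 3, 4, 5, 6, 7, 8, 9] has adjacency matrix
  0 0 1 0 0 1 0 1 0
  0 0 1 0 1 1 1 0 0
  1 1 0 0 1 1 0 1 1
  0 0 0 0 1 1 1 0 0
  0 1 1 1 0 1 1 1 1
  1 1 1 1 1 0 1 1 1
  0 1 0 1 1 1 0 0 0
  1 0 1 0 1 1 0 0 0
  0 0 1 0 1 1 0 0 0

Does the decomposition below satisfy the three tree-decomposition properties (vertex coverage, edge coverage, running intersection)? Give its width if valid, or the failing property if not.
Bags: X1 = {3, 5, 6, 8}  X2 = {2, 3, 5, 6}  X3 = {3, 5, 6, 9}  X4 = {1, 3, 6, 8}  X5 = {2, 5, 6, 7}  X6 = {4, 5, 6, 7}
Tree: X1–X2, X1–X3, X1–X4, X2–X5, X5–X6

Checking the three conditions: (i) the bags cover all of {1, 2, 3, 4, 5, 6, 7, 8, 9}; (ii) for each edge, some bag contains both endpoints; (iii) the bags containing any fixed vertex form a subtree. All hold, so the decomposition is valid with width 4 − 1 = 3.

Yes; width 3.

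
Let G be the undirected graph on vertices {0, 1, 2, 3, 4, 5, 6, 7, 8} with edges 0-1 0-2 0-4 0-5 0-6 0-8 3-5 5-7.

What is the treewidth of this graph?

1

A width-1 tree decomposition is:
Bags: B1 = {0, 6}  B2 = {0, 8}  B3 = {0, 4}  B4 = {0, 5}  B5 = {3, 5}  B6 = {0, 2}  B7 = {5, 7}  B8 = {0, 1}
Tree: B1–B2, B1–B3, B3–B4, B4–B5, B1–B6, B4–B7, B4–B8
Each bag holds 2 vertices, so the decomposition has width 1, which upper-bounds the treewidth. Any graph with an edge has treewidth ≥ 1, and G has the edge 0–6. The upper and lower bounds meet at 1, so that is the treewidth.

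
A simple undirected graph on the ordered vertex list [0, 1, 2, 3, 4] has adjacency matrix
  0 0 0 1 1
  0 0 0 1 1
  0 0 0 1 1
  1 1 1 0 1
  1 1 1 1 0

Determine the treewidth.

A width-2 tree decomposition is:
Bags: B1 = {2, 3, 4}  B2 = {0, 3, 4}  B3 = {1, 3, 4}
Tree: B1–B2, B1–B3
The largest bag has 3 vertices, giving width 2; this decomposition certifies tw(G) ≤ 2. Conversely, {0, 3, 4} is a clique of size 3, and the vertices of any clique must share a bag in every tree decomposition; so some bag has ≥ 3 vertices and tw(G) ≥ 2. Therefore the treewidth is 2.

2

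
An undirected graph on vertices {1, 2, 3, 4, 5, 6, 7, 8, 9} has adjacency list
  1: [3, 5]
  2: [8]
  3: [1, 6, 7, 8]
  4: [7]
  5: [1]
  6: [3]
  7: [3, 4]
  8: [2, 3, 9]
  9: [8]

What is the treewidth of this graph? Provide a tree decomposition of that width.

The largest bag has 2 vertices, giving width 1; this decomposition certifies tw(G) ≤ 1. Since G has at least one edge (e.g. 3–1), it is not an edgeless graph, so tw(G) ≥ 1. Combining the bounds, tw(G) = 1.

Treewidth 1.
One such decomposition:
Bags: B1 = {1, 3}  B2 = {1, 5}  B3 = {3, 8}  B4 = {8, 9}  B5 = {2, 8}  B6 = {3, 7}  B7 = {4, 7}  B8 = {3, 6}
Tree: B1–B2, B1–B3, B3–B4, B3–B5, B3–B6, B6–B7, B3–B8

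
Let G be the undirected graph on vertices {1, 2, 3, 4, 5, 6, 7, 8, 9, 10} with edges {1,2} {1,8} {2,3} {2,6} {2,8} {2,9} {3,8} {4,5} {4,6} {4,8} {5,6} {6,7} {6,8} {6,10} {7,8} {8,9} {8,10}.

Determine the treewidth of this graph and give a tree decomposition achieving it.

Each bag holds 3 vertices, so the decomposition has width 2, which upper-bounds the treewidth. For the lower bound, the 3 vertices {1, 2, 8} are pairwise adjacent, and any tree decomposition puts a clique entirely inside one bag — forcing width ≥ 2. Combining the bounds, tw(G) = 2.

Treewidth 2.
One optimal decomposition is:
Bags: B1 = {2, 6, 8}  B2 = {2, 3, 8}  B3 = {6, 7, 8}  B4 = {1, 2, 8}  B5 = {4, 6, 8}  B6 = {2, 8, 9}  B7 = {4, 5, 6}  B8 = {6, 8, 10}
Tree: B1–B2, B1–B3, B1–B4, B1–B5, B2–B6, B5–B7, B1–B8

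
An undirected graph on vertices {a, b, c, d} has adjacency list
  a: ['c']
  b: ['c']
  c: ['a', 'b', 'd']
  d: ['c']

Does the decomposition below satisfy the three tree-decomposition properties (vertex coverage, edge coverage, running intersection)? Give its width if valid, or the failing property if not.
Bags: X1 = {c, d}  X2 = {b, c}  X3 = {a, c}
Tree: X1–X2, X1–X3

Yes; width 1.

Vertex coverage: the bags together contain {a, b, c, d}, the full vertex set. Edge coverage: each edge of G has both endpoints in at least one bag. Running intersection: for every vertex, the bags containing it form a connected subtree. All three properties hold, so this is a valid tree decomposition of width max|bag| − 1 = 1, and hence tw(G) ≤ 1.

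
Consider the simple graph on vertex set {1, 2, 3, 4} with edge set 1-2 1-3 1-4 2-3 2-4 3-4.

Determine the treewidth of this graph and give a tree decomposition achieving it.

Treewidth 3.
One such decomposition:
Bags: B1 = {1, 2, 3, 4}
Tree: (single bag)

A single bag containing all 4 vertices is trivially a valid decomposition of width 3. For the lower bound, the 4 vertices {1, 2, 3, 4} are pairwise adjacent, and any tree decomposition puts a clique entirely inside one bag — forcing width ≥ 3. The upper and lower bounds meet at 3, so that is the treewidth.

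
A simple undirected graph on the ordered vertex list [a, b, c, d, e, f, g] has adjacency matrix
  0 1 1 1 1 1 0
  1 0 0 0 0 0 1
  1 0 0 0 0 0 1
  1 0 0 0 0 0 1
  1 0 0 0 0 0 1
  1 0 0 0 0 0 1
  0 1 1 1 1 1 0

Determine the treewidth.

2

A width-2 tree decomposition is:
Bags: B1 = {a, d, g}  B2 = {a, f, g}  B3 = {a, b, g}  B4 = {a, c, g}  B5 = {a, e, g}
Tree: B1–B2, B2–B3, B3–B4, B4–B5
The largest bag has 3 vertices, giving width 2; this decomposition certifies tw(G) ≤ 2. Since g–d–a–f–g is a cycle in G, G is not acyclic. Forests are exactly the graphs of treewidth ≤ 1, so tw(G) ≥ 2. Hence tw(G) = 2 exactly.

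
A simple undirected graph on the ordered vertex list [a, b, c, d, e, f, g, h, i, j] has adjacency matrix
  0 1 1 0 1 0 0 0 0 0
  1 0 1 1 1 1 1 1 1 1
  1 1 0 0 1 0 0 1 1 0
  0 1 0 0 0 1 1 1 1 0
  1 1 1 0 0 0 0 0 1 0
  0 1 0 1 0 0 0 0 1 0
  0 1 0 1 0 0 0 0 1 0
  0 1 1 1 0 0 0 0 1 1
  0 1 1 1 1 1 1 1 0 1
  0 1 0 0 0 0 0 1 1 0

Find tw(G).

3

A width-3 tree decomposition is:
Bags: B1 = {b, d, h, i}  B2 = {b, c, h, i}  B3 = {b, c, e, i}  B4 = {b, h, i, j}  B5 = {a, b, c, e}  B6 = {b, d, g, i}  B7 = {b, d, f, i}
Tree: B1–B2, B2–B3, B2–B4, B3–B5, B1–B6, B1–B7
The largest bag has 4 vertices, giving width 3; this decomposition certifies tw(G) ≤ 3. On the other hand G contains the 4-clique {a, b, c, e}. A clique must lie in a single bag of any decomposition, so no decomposition can have width below 3. Hence tw(G) = 3 exactly.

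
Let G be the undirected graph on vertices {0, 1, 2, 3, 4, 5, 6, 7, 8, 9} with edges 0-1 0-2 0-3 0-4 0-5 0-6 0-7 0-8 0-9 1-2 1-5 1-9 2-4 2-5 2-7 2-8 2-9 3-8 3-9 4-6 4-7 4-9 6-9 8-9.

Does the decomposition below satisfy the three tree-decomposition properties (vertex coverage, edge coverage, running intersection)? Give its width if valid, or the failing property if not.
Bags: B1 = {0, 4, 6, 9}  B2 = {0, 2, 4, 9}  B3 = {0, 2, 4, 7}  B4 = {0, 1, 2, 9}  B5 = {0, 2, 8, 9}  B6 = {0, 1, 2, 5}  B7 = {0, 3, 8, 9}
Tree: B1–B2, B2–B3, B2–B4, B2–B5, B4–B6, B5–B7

Yes; width 3.

Checking the three conditions: (i) the bags cover all of {0, 1, 2, 3, 4, 5, 6, 7, 8, 9}; (ii) for each edge, some bag contains both endpoints; (iii) the bags containing any fixed vertex form a subtree. All hold, so the decomposition is valid with width 4 − 1 = 3.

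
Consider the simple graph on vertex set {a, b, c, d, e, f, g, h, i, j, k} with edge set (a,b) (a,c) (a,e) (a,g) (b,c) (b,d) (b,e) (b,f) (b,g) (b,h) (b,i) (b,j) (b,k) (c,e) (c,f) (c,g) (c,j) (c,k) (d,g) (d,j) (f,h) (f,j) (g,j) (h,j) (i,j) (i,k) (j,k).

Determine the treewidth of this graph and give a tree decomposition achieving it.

Treewidth 3.
One optimal decomposition is:
Bags: B1 = {b, c, g, j}  B2 = {b, c, f, j}  B3 = {b, d, g, j}  B4 = {b, f, h, j}  B5 = {b, c, j, k}  B6 = {a, b, c, g}  B7 = {a, b, c, e}  B8 = {b, i, j, k}
Tree: B1–B2, B1–B3, B2–B4, B1–B5, B1–B6, B6–B7, B5–B8

Every bag has size at most 4, so the width is 4 − 1 = 3 and tw(G) ≤ 3. Conversely, {b, d, g, j} is a clique of size 4, and the vertices of any clique must share a bag in every tree decomposition; so some bag has ≥ 4 vertices and tw(G) ≥ 3. The upper and lower bounds meet at 3, so that is the treewidth.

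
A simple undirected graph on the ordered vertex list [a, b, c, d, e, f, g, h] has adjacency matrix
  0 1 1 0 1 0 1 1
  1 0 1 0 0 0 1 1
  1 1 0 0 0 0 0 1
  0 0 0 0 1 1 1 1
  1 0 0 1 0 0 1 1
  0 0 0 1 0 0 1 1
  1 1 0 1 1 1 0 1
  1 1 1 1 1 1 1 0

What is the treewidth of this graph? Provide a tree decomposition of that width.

Treewidth 3.
One optimal decomposition is:
Bags: B1 = {a, e, g, h}  B2 = {d, e, g, h}  B3 = {a, b, g, h}  B4 = {a, b, c, h}  B5 = {d, f, g, h}
Tree: B1–B2, B1–B3, B3–B4, B2–B5

The largest bag has 4 vertices, giving width 3; this decomposition certifies tw(G) ≤ 3. On the other hand G contains the 4-clique {d, e, g, h}. A clique must lie in a single bag of any decomposition, so no decomposition can have width below 3. Hence tw(G) = 3 exactly.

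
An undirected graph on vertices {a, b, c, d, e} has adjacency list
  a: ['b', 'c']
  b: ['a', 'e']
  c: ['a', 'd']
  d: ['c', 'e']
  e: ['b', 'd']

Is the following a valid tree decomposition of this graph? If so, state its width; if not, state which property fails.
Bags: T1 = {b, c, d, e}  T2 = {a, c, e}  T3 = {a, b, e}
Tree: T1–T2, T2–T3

A tree decomposition must satisfy three properties: every vertex lies in some bag; for every edge, both endpoints lie together in some bag; and for every vertex, the bags containing it form a connected subtree. Here bags containing vertex b are not connected in the tree, so the decomposition is invalid.

No — bags containing vertex b are not connected in the tree.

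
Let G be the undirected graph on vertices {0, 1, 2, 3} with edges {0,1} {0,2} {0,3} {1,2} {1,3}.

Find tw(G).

2

A width-2 tree decomposition is:
Bags: B1 = {0, 1, 2}  B2 = {0, 1, 3}
Tree: B1–B2
Every bag has size at most 3, so the width is 3 − 1 = 2 and tw(G) ≤ 2. Conversely, {0, 1, 2} is a clique of size 3, and the vertices of any clique must share a bag in every tree decomposition; so some bag has ≥ 3 vertices and tw(G) ≥ 2. Combining the bounds, tw(G) = 2.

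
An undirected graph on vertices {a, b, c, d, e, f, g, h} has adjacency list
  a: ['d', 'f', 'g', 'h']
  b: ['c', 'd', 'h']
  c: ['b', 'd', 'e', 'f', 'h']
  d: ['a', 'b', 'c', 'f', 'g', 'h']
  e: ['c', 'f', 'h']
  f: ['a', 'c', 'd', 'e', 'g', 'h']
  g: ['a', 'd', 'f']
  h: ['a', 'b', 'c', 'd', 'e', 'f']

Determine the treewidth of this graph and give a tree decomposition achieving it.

Treewidth 3.
One optimal decomposition is:
Bags: B1 = {c, d, f, h}  B2 = {a, d, f, h}  B3 = {c, e, f, h}  B4 = {b, c, d, h}  B5 = {a, d, f, g}
Tree: B1–B2, B1–B3, B1–B4, B2–B5

The largest bag has 4 vertices, giving width 3; this decomposition certifies tw(G) ≤ 3. Conversely, {a, d, f, g} is a clique of size 4, and the vertices of any clique must share a bag in every tree decomposition; so some bag has ≥ 4 vertices and tw(G) ≥ 3. Combining the bounds, tw(G) = 3.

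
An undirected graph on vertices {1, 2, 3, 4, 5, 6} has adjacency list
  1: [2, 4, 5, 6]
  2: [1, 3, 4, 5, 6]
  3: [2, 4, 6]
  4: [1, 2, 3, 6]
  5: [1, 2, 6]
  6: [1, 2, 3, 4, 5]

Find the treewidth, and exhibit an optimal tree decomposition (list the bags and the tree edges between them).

Each bag holds 4 vertices, so the decomposition has width 3, which upper-bounds the treewidth. For the lower bound, the 4 vertices {1, 2, 4, 6} are pairwise adjacent, and any tree decomposition puts a clique entirely inside one bag — forcing width ≥ 3. Therefore the treewidth is 3.

Treewidth 3.
Bags: B1 = {1, 2, 4, 6}  B2 = {1, 2, 5, 6}  B3 = {2, 3, 4, 6}
Tree: B1–B2, B1–B3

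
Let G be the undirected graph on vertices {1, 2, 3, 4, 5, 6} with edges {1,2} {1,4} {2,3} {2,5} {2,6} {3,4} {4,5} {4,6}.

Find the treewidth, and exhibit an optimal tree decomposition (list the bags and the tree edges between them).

Every bag has size at most 3, so the width is 3 − 1 = 2 and tw(G) ≤ 2. Since 2–1–4–6–2 is a cycle in G, G is not acyclic. Forests are exactly the graphs of treewidth ≤ 1, so tw(G) ≥ 2. The upper and lower bounds meet at 2, so that is the treewidth.

Treewidth 2.
One such decomposition:
Bags: B1 = {1, 2, 4}  B2 = {2, 4, 6}  B3 = {2, 4, 5}  B4 = {2, 3, 4}
Tree: B1–B2, B2–B3, B3–B4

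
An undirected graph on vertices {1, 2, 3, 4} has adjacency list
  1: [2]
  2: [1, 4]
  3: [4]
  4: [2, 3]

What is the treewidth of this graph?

1

A width-1 tree decomposition is:
Bags: B1 = {3, 4}  B2 = {2, 4}  B3 = {1, 2}
Tree: B1–B2, B2–B3
Every bag has size at most 2, so the width is 2 − 1 = 1 and tw(G) ≤ 1. Any graph with an edge has treewidth ≥ 1, and G has the edge 3–4. Therefore the treewidth is 1.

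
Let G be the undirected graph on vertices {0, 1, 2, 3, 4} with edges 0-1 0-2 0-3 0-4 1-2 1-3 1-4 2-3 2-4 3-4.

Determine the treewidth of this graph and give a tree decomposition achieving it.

Treewidth 4.
Bags: B1 = {0, 1, 2, 3, 4}
Tree: (single bag)

A single bag containing all 5 vertices is trivially a valid decomposition of width 4. On the other hand G contains the 5-clique {0, 1, 2, 3, 4}. A clique must lie in a single bag of any decomposition, so no decomposition can have width below 4. Therefore the treewidth is 4.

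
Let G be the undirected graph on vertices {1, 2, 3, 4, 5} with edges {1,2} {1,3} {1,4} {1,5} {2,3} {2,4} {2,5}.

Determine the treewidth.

2

A width-2 tree decomposition is:
Bags: B1 = {1, 2, 4}  B2 = {1, 2, 3}  B3 = {1, 2, 5}
Tree: B1–B2, B2–B3
The largest bag has 3 vertices, giving width 2; this decomposition certifies tw(G) ≤ 2. On the other hand G contains the 3-clique {1, 2, 3}. A clique must lie in a single bag of any decomposition, so no decomposition can have width below 2. Therefore the treewidth is 2.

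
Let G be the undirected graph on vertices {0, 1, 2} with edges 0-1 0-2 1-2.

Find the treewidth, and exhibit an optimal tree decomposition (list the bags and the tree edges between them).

Treewidth 2.
One optimal decomposition is:
Bags: B1 = {0, 1, 2}
Tree: (single bag)

With just one bag of size 3, the width is 3 − 1 = 2, so tw(G) ≤ 2. For the lower bound, the 3 vertices {0, 1, 2} are pairwise adjacent, and any tree decomposition puts a clique entirely inside one bag — forcing width ≥ 2. The upper and lower bounds meet at 2, so that is the treewidth.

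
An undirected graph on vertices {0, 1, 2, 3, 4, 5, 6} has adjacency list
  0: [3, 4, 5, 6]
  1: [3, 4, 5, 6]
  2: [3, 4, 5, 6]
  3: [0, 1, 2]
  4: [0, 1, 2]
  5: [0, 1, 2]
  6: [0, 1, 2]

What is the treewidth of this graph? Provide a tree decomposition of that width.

Treewidth 3.
One optimal decomposition is:
Bags: B1 = {0, 1, 2, 6}  B2 = {0, 1, 2, 4}  B3 = {0, 1, 2, 5}  B4 = {0, 1, 2, 3}
Tree: B1–B2, B2–B3, B3–B4

Each bag holds 4 vertices, so the decomposition has width 3, which upper-bounds the treewidth. For the lower bound: the 4 vertex sets {1,6}, {0,4}, {2}, {5} are disjoint, each induces a connected subgraph, and every pair is joined by at least one edge of G. Contracting each set to a single vertex therefore yields K_{4} as a minor, and since treewidth is minor-monotone, tw(G) ≥ tw(K_{4}) = 3. Combining the bounds, tw(G) = 3.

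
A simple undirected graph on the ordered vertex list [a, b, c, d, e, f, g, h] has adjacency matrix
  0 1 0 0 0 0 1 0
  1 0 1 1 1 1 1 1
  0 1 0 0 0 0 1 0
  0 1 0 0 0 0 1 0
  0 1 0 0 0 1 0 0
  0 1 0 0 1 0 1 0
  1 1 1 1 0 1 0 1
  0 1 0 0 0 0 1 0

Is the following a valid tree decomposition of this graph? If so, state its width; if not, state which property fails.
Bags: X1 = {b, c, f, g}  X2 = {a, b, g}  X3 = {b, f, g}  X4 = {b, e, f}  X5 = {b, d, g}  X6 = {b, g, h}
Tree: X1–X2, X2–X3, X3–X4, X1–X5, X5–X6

No — bags containing vertex f are not connected in the tree.

A tree decomposition must satisfy three properties: every vertex lies in some bag; for every edge, both endpoints lie together in some bag; and for every vertex, the bags containing it form a connected subtree. Here bags containing vertex f are not connected in the tree, so the decomposition is invalid.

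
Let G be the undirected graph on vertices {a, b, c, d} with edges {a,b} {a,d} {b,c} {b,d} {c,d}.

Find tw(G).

2

A width-2 tree decomposition is:
Bags: B1 = {b, c, d}  B2 = {a, b, d}
Tree: B1–B2
Each bag holds 3 vertices, so the decomposition has width 2, which upper-bounds the treewidth. For the lower bound, the 3 vertices {b, c, d} are pairwise adjacent, and any tree decomposition puts a clique entirely inside one bag — forcing width ≥ 2. The upper and lower bounds meet at 2, so that is the treewidth.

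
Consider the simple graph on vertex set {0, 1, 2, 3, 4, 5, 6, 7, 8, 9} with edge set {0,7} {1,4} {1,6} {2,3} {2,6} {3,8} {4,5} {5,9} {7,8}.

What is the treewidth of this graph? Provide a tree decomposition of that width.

The largest bag has 2 vertices, giving width 1; this decomposition certifies tw(G) ≤ 1. Since G has at least one edge (e.g. 9–5), it is not an edgeless graph, so tw(G) ≥ 1. Hence tw(G) = 1 exactly.

Treewidth 1.
Bags: B1 = {5, 9}  B2 = {4, 5}  B3 = {1, 4}  B4 = {1, 6}  B5 = {2, 6}  B6 = {2, 3}  B7 = {3, 8}  B8 = {7, 8}  B9 = {0, 7}
Tree: B1–B2, B2–B3, B3–B4, B4–B5, B5–B6, B6–B7, B7–B8, B8–B9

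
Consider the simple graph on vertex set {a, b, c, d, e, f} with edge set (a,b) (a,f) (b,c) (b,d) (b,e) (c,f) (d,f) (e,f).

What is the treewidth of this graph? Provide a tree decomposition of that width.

Treewidth 2.
One optimal decomposition is:
Bags: B1 = {b, d, f}  B2 = {b, c, f}  B3 = {a, b, f}  B4 = {b, e, f}
Tree: B1–B2, B2–B3, B3–B4

Every bag has size at most 3, so the width is 3 − 1 = 2 and tw(G) ≤ 2. The edges f–d–b–c–f form a cycle, so G is not a tree and its treewidth is at least 2. Hence tw(G) = 2 exactly.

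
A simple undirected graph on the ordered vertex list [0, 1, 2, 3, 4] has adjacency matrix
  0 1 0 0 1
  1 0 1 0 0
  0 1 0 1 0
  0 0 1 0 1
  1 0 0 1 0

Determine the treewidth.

2

A width-2 tree decomposition is:
Bags: B1 = {0, 1, 4}  B2 = {1, 3, 4}  B3 = {1, 2, 3}
Tree: B1–B2, B2–B3
Each bag holds 3 vertices, so the decomposition has width 2, which upper-bounds the treewidth. Since 1–0–4–3–2–1 is a cycle in G, G is not acyclic. Forests are exactly the graphs of treewidth ≤ 1, so tw(G) ≥ 2. Combining the bounds, tw(G) = 2.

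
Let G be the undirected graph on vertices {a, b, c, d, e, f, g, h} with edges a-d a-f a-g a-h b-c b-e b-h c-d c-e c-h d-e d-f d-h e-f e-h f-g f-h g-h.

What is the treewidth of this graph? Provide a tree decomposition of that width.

Each bag holds 4 vertices, so the decomposition has width 3, which upper-bounds the treewidth. For the lower bound, the 4 vertices {c, d, e, h} are pairwise adjacent, and any tree decomposition puts a clique entirely inside one bag — forcing width ≥ 3. Therefore the treewidth is 3.

Treewidth 3.
Bags: B1 = {c, d, e, h}  B2 = {d, e, f, h}  B3 = {a, d, f, h}  B4 = {b, c, e, h}  B5 = {a, f, g, h}
Tree: B1–B2, B2–B3, B1–B4, B3–B5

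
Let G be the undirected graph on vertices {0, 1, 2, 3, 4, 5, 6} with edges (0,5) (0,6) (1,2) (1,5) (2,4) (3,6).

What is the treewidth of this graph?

1

A width-1 tree decomposition is:
Bags: B1 = {2, 4}  B2 = {1, 2}  B3 = {1, 5}  B4 = {0, 5}  B5 = {0, 6}  B6 = {3, 6}
Tree: B1–B2, B2–B3, B3–B4, B4–B5, B5–B6
Each bag holds 2 vertices, so the decomposition has width 1, which upper-bounds the treewidth. Since G has at least one edge (e.g. 4–2), it is not an edgeless graph, so tw(G) ≥ 1. Hence tw(G) = 1 exactly.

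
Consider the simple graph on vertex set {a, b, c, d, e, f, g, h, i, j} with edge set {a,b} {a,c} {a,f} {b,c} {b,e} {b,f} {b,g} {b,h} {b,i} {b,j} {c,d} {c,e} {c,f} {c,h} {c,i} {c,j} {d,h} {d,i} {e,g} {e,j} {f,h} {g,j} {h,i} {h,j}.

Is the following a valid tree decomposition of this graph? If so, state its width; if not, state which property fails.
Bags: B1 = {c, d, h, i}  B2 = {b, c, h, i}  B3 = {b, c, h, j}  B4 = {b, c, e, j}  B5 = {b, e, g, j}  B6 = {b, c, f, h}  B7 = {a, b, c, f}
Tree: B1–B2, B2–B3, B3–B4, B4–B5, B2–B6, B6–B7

Yes; width 3.

Every vertex of G appears in some bag (union = {a, b, c, d, e, f, g, h, i, j}); every edge is covered by a bag; and for each vertex v the set of bags containing v is connected in the bag tree. The decomposition is therefore valid. The largest bag has 4 vertices, so the width is 3.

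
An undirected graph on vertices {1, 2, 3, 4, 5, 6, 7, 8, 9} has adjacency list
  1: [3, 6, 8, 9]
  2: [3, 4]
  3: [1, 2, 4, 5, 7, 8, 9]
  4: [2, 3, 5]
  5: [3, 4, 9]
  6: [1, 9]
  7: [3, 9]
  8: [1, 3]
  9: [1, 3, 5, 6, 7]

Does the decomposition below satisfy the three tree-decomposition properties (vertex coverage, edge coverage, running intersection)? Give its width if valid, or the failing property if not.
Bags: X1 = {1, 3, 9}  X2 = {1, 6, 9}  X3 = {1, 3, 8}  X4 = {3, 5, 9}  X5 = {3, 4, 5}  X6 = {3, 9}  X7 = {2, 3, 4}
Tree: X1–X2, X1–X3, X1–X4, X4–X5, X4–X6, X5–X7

No — vertex 7 appears in no bag.

A tree decomposition must satisfy three properties: every vertex lies in some bag; for every edge, both endpoints lie together in some bag; and for every vertex, the bags containing it form a connected subtree. Here vertex 7 appears in no bag, so the decomposition is invalid.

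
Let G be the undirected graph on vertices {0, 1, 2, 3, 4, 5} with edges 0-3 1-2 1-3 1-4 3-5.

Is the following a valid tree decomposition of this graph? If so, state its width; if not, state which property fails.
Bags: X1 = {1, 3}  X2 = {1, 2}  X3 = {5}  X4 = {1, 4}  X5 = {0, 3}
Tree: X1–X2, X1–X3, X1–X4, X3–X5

No — edge (3,5) lies in no bag.

A tree decomposition must satisfy three properties: every vertex lies in some bag; for every edge, both endpoints lie together in some bag; and for every vertex, the bags containing it form a connected subtree. Here edge (3,5) lies in no bag, so the decomposition is invalid.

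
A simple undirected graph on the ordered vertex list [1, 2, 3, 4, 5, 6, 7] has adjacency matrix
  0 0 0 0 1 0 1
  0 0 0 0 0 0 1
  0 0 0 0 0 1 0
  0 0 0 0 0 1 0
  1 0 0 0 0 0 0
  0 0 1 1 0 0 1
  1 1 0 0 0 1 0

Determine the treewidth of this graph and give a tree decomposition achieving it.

Every bag has size at most 2, so the width is 2 − 1 = 1 and tw(G) ≤ 1. Any graph with an edge has treewidth ≥ 1, and G has the edge 7–6. Hence tw(G) = 1 exactly.

Treewidth 1.
One such decomposition:
Bags: B1 = {6, 7}  B2 = {2, 7}  B3 = {3, 6}  B4 = {1, 7}  B5 = {4, 6}  B6 = {1, 5}
Tree: B1–B2, B1–B3, B2–B4, B1–B5, B4–B6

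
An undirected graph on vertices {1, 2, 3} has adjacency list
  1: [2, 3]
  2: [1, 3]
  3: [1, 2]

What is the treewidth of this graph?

A width-2 tree decomposition is:
Bags: B1 = {1, 2, 3}
Tree: (single bag)
With just one bag of size 3, the width is 3 − 1 = 2, so tw(G) ≤ 2. Conversely, {1, 2, 3} is a clique of size 3, and the vertices of any clique must share a bag in every tree decomposition; so some bag has ≥ 3 vertices and tw(G) ≥ 2. Hence tw(G) = 2 exactly.

2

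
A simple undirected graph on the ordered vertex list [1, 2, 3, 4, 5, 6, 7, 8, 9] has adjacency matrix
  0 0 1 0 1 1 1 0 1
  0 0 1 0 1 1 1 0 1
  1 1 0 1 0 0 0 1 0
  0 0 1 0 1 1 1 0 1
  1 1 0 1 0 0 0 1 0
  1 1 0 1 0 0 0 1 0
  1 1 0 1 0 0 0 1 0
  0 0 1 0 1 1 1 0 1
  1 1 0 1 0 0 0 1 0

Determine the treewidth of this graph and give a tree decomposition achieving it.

Treewidth 4.
One optimal decomposition is:
Bags: B1 = {1, 2, 4, 5, 8}  B2 = {1, 2, 3, 4, 8}  B3 = {1, 2, 4, 6, 8}  B4 = {1, 2, 4, 8, 9}  B5 = {1, 2, 4, 7, 8}
Tree: B1–B2, B2–B3, B3–B4, B4–B5

Every bag has size at most 5, so the width is 5 − 1 = 4 and tw(G) ≤ 4. For the lower bound: the 5 vertex sets {5,8}, {3,4}, {2,6}, {1}, {9} are disjoint, each induces a connected subgraph, and every pair is joined by at least one edge of G. Contracting each set to a single vertex therefore yields K_{5} as a minor, and since treewidth is minor-monotone, tw(G) ≥ tw(K_{5}) = 4. The upper and lower bounds meet at 4, so that is the treewidth.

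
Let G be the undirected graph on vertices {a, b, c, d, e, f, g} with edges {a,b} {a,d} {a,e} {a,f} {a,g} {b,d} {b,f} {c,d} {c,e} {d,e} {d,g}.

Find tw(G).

A width-2 tree decomposition is:
Bags: B1 = {a, b, d}  B2 = {a, b, f}  B3 = {a, d, g}  B4 = {a, d, e}  B5 = {c, d, e}
Tree: B1–B2, B1–B3, B1–B4, B4–B5
Every bag has size at most 3, so the width is 3 − 1 = 2 and tw(G) ≤ 2. For the lower bound, the 3 vertices {c, d, e} are pairwise adjacent, and any tree decomposition puts a clique entirely inside one bag — forcing width ≥ 2. Therefore the treewidth is 2.

2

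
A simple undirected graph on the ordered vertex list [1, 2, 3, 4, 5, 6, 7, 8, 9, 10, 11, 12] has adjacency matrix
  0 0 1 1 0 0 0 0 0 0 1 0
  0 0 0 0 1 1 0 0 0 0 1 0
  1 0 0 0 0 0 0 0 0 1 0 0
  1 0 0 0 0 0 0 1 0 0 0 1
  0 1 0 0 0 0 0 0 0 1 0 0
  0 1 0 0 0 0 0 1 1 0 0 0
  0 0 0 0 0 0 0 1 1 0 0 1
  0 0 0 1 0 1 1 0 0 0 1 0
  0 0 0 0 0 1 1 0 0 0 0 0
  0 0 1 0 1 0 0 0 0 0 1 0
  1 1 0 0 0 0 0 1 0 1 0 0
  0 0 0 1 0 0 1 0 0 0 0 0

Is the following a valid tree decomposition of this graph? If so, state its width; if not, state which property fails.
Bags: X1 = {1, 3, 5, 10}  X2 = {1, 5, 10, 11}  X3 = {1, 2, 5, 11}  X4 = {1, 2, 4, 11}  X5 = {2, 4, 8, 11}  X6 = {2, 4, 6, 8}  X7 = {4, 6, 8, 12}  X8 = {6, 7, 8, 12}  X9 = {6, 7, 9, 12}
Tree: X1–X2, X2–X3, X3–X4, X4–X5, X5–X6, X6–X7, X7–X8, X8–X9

Checking the three conditions: (i) the bags cover all of {1, 2, 3, 4, 5, 6, 7, 8, 9, 10, 11, 12}; (ii) for each edge, some bag contains both endpoints; (iii) the bags containing any fixed vertex form a subtree. All hold, so the decomposition is valid with width 4 − 1 = 3.

Yes; width 3.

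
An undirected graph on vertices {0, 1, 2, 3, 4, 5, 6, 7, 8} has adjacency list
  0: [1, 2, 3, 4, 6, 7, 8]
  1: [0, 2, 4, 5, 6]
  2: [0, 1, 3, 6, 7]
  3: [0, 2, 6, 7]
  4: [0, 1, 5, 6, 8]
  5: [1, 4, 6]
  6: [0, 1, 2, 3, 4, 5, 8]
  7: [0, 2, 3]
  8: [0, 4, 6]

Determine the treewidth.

3

A width-3 tree decomposition is:
Bags: B1 = {1, 4, 5, 6}  B2 = {0, 1, 4, 6}  B3 = {0, 1, 2, 6}  B4 = {0, 2, 3, 6}  B5 = {0, 4, 6, 8}  B6 = {0, 2, 3, 7}
Tree: B1–B2, B2–B3, B3–B4, B2–B5, B4–B6
The largest bag has 4 vertices, giving width 3; this decomposition certifies tw(G) ≤ 3. For the lower bound, the 4 vertices {0, 4, 6, 8} are pairwise adjacent, and any tree decomposition puts a clique entirely inside one bag — forcing width ≥ 3. Therefore the treewidth is 3.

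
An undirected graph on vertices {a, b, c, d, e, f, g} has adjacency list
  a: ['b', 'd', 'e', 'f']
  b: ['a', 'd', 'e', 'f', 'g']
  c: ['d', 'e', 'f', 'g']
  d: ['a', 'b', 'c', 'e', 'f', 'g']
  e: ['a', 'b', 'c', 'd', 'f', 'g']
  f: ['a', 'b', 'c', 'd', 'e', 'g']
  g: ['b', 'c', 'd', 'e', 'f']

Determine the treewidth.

4

A width-4 tree decomposition is:
Bags: B1 = {c, d, e, f, g}  B2 = {b, d, e, f, g}  B3 = {a, b, d, e, f}
Tree: B1–B2, B2–B3
Each bag holds 5 vertices, so the decomposition has width 4, which upper-bounds the treewidth. For the lower bound, the 5 vertices {c, d, e, f, g} are pairwise adjacent, and any tree decomposition puts a clique entirely inside one bag — forcing width ≥ 4. The upper and lower bounds meet at 4, so that is the treewidth.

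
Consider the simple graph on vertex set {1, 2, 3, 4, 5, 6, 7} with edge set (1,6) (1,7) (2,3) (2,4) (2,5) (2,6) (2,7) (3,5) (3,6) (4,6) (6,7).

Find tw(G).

A width-2 tree decomposition is:
Bags: B1 = {2, 4, 6}  B2 = {2, 6, 7}  B3 = {1, 6, 7}  B4 = {2, 3, 6}  B5 = {2, 3, 5}
Tree: B1–B2, B2–B3, B2–B4, B4–B5
The largest bag has 3 vertices, giving width 2; this decomposition certifies tw(G) ≤ 2. On the other hand G contains the 3-clique {1, 6, 7}. A clique must lie in a single bag of any decomposition, so no decomposition can have width below 2. Combining the bounds, tw(G) = 2.

2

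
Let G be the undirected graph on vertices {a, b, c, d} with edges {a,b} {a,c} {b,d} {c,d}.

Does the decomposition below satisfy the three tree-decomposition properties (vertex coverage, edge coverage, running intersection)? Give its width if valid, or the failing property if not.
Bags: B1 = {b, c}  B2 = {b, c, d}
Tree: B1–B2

No — vertex a appears in no bag.

A tree decomposition must satisfy three properties: every vertex lies in some bag; for every edge, both endpoints lie together in some bag; and for every vertex, the bags containing it form a connected subtree. Here vertex a appears in no bag, so the decomposition is invalid.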